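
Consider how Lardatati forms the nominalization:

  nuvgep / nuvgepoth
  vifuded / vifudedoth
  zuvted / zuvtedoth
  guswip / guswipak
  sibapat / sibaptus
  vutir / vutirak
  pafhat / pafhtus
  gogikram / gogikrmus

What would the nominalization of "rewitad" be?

rewitdus

guswip and nuvgep both end in -p yet inflect differently (guswipak, nuvgepoth), so the final letter is not what conditions the rule; the last vowel is.
"rewitad" has last vowel 'a'. The stems whose last vowel is 'a' (pafhat → pafhtus, gogikram → gogikrmus, sibapat → sibaptus) delete the last vowel and add -us.
So rewitad → rewitdus.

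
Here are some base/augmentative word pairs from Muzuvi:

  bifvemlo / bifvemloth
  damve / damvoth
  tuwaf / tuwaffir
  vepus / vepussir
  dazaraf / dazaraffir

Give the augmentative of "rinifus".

"rinifus" ends in a consonant. The stems ending in a consonant (tuwaf → tuwaffir, vepus → vepussir, dazaraf → dazaraffir) double the final consonant and add -ir.
The other pattern: stems ending in a vowel drop the final letter and add -oth.
So rinifus → rinifussir.

rinifussir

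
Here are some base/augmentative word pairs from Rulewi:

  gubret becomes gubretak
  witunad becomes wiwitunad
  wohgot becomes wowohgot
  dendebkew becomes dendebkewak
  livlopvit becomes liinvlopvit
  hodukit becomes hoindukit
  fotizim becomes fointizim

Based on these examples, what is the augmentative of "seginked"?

seginkedak

"seginked" has last vowel 'e'. The stems whose last vowel is 'e' (gubret → gubretak, dendebkew → dendebkewak) add -ak.
The other patterns: stems whose last vowel is 'i' insert -in- after the first vowel; stems whose last vowel is 'a' or 'o' repeat the first consonant+vowel as a prefix.
So seginked → seginkedak.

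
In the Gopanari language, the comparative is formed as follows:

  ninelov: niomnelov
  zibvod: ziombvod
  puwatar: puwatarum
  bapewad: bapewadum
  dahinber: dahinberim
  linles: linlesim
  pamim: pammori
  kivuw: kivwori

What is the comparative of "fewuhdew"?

fewuhdewim

zibvod and bapewad both end in -d yet inflect differently (ziombvod, bapewadum), so the final letter is not what conditions the rule; the last vowel is.
"fewuhdew" has last vowel 'e'. The stems whose last vowel is 'e' (dahinber → dahinberim, linles → linlesim) add -im.
The other patterns: stems whose last vowel is 'o' insert -om- after the first vowel; stems whose last vowel is 'a' add -um; stems whose last vowel is 'i' or 'u' delete the last vowel and add -ori.
So fewuhdew → fewuhdewim.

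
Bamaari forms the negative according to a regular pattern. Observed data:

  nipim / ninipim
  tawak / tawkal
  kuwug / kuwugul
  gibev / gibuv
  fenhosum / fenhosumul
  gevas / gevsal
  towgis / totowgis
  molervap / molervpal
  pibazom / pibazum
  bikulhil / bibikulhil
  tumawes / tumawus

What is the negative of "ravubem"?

fenhosum and pibazom both end in -m yet inflect differently (fenhosumul, pibazum), so the final letter is not what conditions the rule; the last vowel is.
"ravubem" has last vowel 'e'. The stems whose last vowel is 'e' (tumawes → tumawus, gibev → gibuv) change the last vowel to 'u'.
The other patterns: stems whose last vowel is 'u' add -ul; stems whose last vowel is 'a' delete the last vowel and add -al; stems whose last vowel is 'i' repeat the first consonant+vowel as a prefix.
So ravubem → ravubum.

ravubum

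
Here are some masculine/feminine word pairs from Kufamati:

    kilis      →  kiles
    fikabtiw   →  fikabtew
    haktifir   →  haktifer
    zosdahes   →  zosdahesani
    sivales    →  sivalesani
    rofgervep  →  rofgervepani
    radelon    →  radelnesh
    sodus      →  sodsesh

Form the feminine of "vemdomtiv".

kilis and zosdahes both end in -s yet inflect differently (kiles, zosdahesani), so the final letter is not what conditions the rule; the last vowel is.
"vemdomtiv" has last vowel 'i'. The stems whose last vowel is 'i' (kilis → kiles, fikabtiw → fikabtew, haktifir → haktifer) change the last vowel to 'e'.
So vemdomtiv → vemdomtev.

vemdomtev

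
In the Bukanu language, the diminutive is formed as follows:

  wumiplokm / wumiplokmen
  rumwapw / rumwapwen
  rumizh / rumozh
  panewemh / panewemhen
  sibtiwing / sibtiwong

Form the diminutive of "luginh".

rumizh and panewemh both end in -h yet inflect differently (rumozh, panewemhen), so the final letter is not what conditions the rule; the second-to-last letter is.
"luginh" has second-to-last letter 'n'. The one such stem in the data (sibtiwing → sibtiwong) changes the last vowel to 'o' (as does rumizh), so the same rule applies.
So luginh → lugonh.

lugonh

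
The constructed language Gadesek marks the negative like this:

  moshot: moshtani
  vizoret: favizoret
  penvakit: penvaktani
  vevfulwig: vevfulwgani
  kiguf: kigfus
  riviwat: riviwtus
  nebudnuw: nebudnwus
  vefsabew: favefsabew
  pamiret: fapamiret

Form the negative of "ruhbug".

ruhbgus

vefsabew and nebudnuw both end in -w yet inflect differently (favefsabew, nebudnwus), so the final letter is not what conditions the rule; the last vowel is.
"ruhbug" has last vowel 'u'. The stems whose last vowel is 'u' (kiguf → kigfus, nebudnuw → nebudnwus) delete the last vowel and add -us.
So ruhbug → ruhbgus.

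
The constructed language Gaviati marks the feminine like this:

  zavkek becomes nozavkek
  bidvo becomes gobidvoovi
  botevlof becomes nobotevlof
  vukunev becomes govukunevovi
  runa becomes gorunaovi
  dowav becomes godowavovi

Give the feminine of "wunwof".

zavkek and vukunev both have last vowel 'e' yet inflect differently (nozavkek, govukunevovi), so the last vowel is not what conditions the rule; the final letter is.
"wunwof" ends in -f. The one such stem in the data (botevlof → nobotevlof) adds the prefix no-, so the same rule applies.
The other pattern: stems ending in -a, -o or -v add go- … -ovi around the stem.
So wunwof → nowunwof.

nowunwof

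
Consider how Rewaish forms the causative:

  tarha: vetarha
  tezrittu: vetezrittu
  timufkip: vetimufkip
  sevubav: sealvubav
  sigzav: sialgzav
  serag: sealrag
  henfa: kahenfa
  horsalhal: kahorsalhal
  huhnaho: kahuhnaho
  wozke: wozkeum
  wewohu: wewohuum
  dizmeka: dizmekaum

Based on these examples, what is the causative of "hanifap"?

tarha and henfa both end in -a yet inflect differently (vetarha, kahenfa), so the final letter is not what conditions the rule; the first letter is.
"hanifap" begins with h-. The stems beginning with h- (henfa → kahenfa, horsalhal → kahorsalhal, huhnaho → kahuhnaho) add the prefix ka-.
The other patterns: stems beginning with t- add the prefix ve-; stems beginning with s- insert -al- after the first vowel; stems beginning with d- or w- add -um.
So hanifap → kahanifap.

kahanifap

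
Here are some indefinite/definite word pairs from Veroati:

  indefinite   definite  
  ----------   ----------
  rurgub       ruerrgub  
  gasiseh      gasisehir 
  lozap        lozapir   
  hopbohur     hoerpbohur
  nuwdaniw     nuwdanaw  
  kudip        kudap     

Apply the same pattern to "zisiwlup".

ziersiwlup

lozap and kudip both end in -p yet inflect differently (lozapir, kudap), so the final letter is not what conditions the rule; the last vowel is.
"zisiwlup" has last vowel 'u'. The stems whose last vowel is 'u' (rurgub → ruerrgub, hopbohur → hoerpbohur) insert -er- after the first vowel.
The other patterns: stems whose last vowel is 'a' or 'e' add -ir; stems whose last vowel is 'i' change the last vowel to 'a'.
So zisiwlup → ziersiwlup.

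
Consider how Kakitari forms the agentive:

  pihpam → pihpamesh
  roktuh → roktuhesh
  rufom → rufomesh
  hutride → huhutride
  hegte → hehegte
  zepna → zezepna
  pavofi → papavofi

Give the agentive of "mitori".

pihpam and zepna both have last vowel 'a' yet inflect differently (pihpamesh, zezepna), so the last vowel is not what conditions the rule; whether the stem ends in a vowel or a consonant is.
"mitori" ends in a vowel. The stems ending in a vowel (hutride → huhutride, hegte → hehegte, zepna → zezepna) repeat the first consonant+vowel as a prefix.
The other pattern: stems ending in a consonant add -esh.
So mitori → mimitori.

mimitori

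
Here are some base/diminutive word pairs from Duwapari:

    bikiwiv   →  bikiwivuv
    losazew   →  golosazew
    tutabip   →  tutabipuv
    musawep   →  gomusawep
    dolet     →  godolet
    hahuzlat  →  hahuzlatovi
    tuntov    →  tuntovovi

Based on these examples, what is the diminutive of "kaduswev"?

gokaduswev

musawep and tutabip both end in -p yet inflect differently (gomusawep, tutabipuv), so the final letter is not what conditions the rule; the last vowel is.
"kaduswev" has last vowel 'e'. The stems whose last vowel is 'e' (losazew → golosazew, musawep → gomusawep, dolet → godolet) add the prefix go-.
The other patterns: stems whose last vowel is 'i' add -uv; stems whose last vowel is 'a' or 'o' add -ovi.
So kaduswev → gokaduswev.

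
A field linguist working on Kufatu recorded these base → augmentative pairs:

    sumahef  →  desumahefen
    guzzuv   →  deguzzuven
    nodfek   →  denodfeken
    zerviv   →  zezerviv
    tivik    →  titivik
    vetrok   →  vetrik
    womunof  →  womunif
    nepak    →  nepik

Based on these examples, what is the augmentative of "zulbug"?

guzzuv and zerviv both end in -v yet inflect differently (deguzzuven, zezerviv), so the final letter is not what conditions the rule; the last vowel is.
"zulbug" has last vowel 'u'. The one such stem in the data (guzzuv → deguzzuven) adds de- … -en around the stem, so the same rule applies.
So zulbug → dezulbugen.

dezulbugen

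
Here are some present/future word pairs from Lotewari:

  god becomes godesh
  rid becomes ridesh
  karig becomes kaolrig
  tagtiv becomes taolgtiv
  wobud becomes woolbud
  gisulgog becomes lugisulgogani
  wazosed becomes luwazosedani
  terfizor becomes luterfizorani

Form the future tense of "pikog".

god and wobud both end in -d yet inflect differently (godesh, woolbud), so the final letter is not what conditions the rule; the number of vowels is.
"pikog" has 2 vowels. The stems with 2 vowels (karig → kaolrig, tagtiv → taolgtiv, wobud → woolbud) insert -ol- after the first vowel.
The other patterns: stems with 1 vowel add -esh; stems with 3 vowels add lu- … -ani around the stem.
So pikog → piolkog.

piolkog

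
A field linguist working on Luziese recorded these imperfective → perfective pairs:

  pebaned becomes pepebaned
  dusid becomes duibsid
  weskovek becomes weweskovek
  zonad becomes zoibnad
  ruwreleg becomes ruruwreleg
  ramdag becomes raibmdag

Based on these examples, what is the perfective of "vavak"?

"vavak" has last vowel 'a'. The stems whose last vowel is 'a' (ramdag → raibmdag, zonad → zoibnad) insert -ib- after the first vowel.
So vavak → vaibvak.

vaibvak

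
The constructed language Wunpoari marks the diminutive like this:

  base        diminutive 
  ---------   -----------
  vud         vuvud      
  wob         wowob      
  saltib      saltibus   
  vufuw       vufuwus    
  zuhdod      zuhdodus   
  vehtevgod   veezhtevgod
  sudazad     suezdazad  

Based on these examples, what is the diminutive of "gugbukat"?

wob and saltib both end in -b yet inflect differently (wowob, saltibus), so the final letter is not what conditions the rule; the number of vowels is.
"gugbukat" has 3 vowels. The stems with 3 vowels (vehtevgod → veezhtevgod, sudazad → suezdazad) insert -ez- after the first vowel.
The other patterns: stems with 1 vowel repeat the first consonant+vowel as a prefix; stems with 2 vowels add -us.
So gugbukat → guezgbukat.

guezgbukat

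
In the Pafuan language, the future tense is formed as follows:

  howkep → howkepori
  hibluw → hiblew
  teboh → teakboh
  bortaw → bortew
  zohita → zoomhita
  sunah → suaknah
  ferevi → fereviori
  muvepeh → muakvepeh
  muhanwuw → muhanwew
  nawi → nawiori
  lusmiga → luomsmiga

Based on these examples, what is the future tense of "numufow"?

numufew

sunah and bortaw both have last vowel 'a' yet inflect differently (suaknah, bortew), so the last vowel is not what conditions the rule; the final letter is.
"numufow" ends in -w. The stems ending in -w (hibluw → hiblew, bortaw → bortew, muhanwuw → muhanwew) change the last vowel to 'e'.
So numufow → numufew.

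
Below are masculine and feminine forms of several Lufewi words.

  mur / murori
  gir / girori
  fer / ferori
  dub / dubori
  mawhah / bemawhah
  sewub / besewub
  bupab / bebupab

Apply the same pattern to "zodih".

dub and sewub both end in -b yet inflect differently (dubori, besewub), so the final letter is not what conditions the rule; the number of vowels is.
"zodih" has 2 vowels. The stems with 2 vowels (mawhah → bemawhah, sewub → besewub, bupab → bebupab) add the prefix be-.
So zodih → bezodih.

bezodih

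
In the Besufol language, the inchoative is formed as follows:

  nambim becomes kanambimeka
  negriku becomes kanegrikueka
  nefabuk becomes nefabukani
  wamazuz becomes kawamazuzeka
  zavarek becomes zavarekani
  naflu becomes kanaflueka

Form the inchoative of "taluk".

nefabuk and naflu both have last vowel 'u' yet inflect differently (nefabukani, kanaflueka), so the last vowel is not what conditions the rule; the final letter is.
"taluk" ends in -k. The stems ending in -k (zavarek → zavarekani, nefabuk → nefabukani) add -ani.
So taluk → talukani.

talukani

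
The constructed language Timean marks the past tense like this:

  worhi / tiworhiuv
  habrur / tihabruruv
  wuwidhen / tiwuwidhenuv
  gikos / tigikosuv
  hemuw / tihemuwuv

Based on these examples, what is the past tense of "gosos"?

Every pair shown (worhi → tiworhiuv, habrur → tihabruruv, wuwidhen → tiwuwidhenuv, …) follows the same rule: add ti- … -uv around the stem.
So gosos → tigososuv.

tigososuv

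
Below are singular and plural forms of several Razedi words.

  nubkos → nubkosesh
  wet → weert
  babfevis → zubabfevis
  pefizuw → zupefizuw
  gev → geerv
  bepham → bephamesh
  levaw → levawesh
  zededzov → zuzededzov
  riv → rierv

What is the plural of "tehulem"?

zutehulem

nubkos and babfevis both end in -s yet inflect differently (nubkosesh, zubabfevis), so the final letter is not what conditions the rule; the number of vowels is.
"tehulem" has 3 vowels. The stems with 3 vowels (babfevis → zubabfevis, zededzov → zuzededzov, pefizuw → zupefizuw) add the prefix zu-.
The other patterns: stems with 1 vowel insert -er- after the first vowel; stems with 2 vowels add -esh.
So tehulem → zutehulem.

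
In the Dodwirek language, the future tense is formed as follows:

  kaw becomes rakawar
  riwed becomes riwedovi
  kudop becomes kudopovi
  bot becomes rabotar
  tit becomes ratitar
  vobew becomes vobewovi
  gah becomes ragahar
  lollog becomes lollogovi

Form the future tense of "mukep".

mukepovi

vobew and kaw both end in -w yet inflect differently (vobewovi, rakawar), so the final letter is not what conditions the rule; the number of vowels is.
"mukep" has 2 vowels. The stems with 2 vowels (vobew → vobewovi, lollog → lollogovi, riwed → riwedovi) add -ovi.
So mukep → mukepovi.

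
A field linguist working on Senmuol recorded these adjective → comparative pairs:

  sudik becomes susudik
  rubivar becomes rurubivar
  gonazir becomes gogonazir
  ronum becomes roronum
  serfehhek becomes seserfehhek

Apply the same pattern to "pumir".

pupumir

Every pair shown (sudik → susudik, rubivar → rurubivar, gonazir → gogonazir, …) follows the same rule: repeat the first consonant+vowel as a prefix.
So pumir → pupumir.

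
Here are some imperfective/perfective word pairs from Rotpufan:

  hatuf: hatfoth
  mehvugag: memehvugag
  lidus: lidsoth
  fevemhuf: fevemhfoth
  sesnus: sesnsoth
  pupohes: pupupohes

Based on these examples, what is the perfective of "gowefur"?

gowefroth

sesnus and pupohes both end in -s yet inflect differently (sesnsoth, pupupohes), so the final letter is not what conditions the rule; the last vowel is.
"gowefur" has last vowel 'u'. The stems whose last vowel is 'u' (fevemhuf → fevemhfoth, sesnus → sesnsoth, lidus → lidsoth) delete the last vowel and add -oth.
The other pattern: stems whose last vowel is 'a' or 'e' repeat the first consonant+vowel as a prefix.
So gowefur → gowefroth.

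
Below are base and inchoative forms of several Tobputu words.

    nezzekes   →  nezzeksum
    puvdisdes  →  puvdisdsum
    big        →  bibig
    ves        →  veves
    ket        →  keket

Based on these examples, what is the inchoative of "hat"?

hahat

nezzekes and ves both end in -s yet inflect differently (nezzeksum, veves), so the final letter is not what conditions the rule; the number of vowels is.
"hat" has 1 vowel. The stems with 1 vowel (big → bibig, ves → veves, ket → keket) repeat the first consonant+vowel as a prefix.
So hat → hahat.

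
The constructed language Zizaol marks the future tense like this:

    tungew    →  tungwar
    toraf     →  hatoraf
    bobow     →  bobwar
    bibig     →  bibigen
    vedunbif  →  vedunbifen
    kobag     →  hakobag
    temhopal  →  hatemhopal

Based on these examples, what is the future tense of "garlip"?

toraf and vedunbif both end in -f yet inflect differently (hatoraf, vedunbifen), so the final letter is not what conditions the rule; the last vowel is.
"garlip" has last vowel 'i'. The stems whose last vowel is 'i' (vedunbif → vedunbifen, bibig → bibigen) add -en.
The other patterns: stems whose last vowel is 'a' add the prefix ha-; stems whose last vowel is 'e' or 'o' delete the last vowel and add -ar.
So garlip → garlipen.

garlipen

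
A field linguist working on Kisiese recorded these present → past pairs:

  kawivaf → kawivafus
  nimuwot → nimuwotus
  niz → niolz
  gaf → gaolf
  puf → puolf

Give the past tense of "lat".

laolt

kawivaf and gaf both end in -f yet inflect differently (kawivafus, gaolf), so the final letter is not what conditions the rule; the number of vowels is.
"lat" has 1 vowel. The stems with 1 vowel (niz → niolz, gaf → gaolf, puf → puolf) insert -ol- after the first vowel.
So lat → laolt.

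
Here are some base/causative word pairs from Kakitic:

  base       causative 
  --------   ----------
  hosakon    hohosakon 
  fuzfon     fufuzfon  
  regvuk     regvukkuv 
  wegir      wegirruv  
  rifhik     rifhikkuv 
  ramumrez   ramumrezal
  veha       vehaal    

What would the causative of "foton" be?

fofoton

regvuk and ramumrez both begin with r- yet inflect differently (regvukkuv, ramumrezal), so the first letter is not what conditions the rule; the final letter is.
"foton" ends in -n. The stems ending in -n (hosakon → hohosakon, fuzfon → fufuzfon) repeat the first consonant+vowel as a prefix.
The other patterns: stems ending in -k or -r double the final consonant and add -uv; stems ending in -a or -z add -al.
So foton → fofoton.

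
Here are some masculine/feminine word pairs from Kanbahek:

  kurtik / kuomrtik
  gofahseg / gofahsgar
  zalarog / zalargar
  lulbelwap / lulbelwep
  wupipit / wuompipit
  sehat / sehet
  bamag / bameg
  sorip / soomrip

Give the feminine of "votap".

lulbelwap and sorip both end in -p yet inflect differently (lulbelwep, soomrip), so the final letter is not what conditions the rule; the last vowel is.
"votap" has last vowel 'a'. The stems whose last vowel is 'a' (bamag → bameg, lulbelwap → lulbelwep, sehat → sehet) change the last vowel to 'e'.
The other patterns: stems whose last vowel is 'i' insert -om- after the first vowel; stems whose last vowel is 'e' or 'o' delete the last vowel and add -ar.
So votap → votep.

votep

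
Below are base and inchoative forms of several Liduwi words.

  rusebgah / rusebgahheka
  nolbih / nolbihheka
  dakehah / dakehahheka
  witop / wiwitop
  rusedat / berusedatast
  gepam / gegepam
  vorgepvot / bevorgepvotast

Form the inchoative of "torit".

betoritast

dakehah and rusedat both have last vowel 'a' yet inflect differently (dakehahheka, berusedatast), so the last vowel is not what conditions the rule; the final letter is.
"torit" ends in -t. The stems ending in -t (vorgepvot → bevorgepvotast, rusedat → berusedatast) add be- … -ast around the stem.
So torit → betoritast.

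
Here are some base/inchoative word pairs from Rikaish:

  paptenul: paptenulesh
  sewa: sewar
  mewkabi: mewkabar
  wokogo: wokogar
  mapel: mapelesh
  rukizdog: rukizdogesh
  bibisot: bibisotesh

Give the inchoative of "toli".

tolar

bibisot and wokogo both have last vowel 'o' yet inflect differently (bibisotesh, wokogar), so the last vowel is not what conditions the rule; whether the stem ends in a vowel or a consonant is.
"toli" ends in a vowel. The stems ending in a vowel (sewa → sewar, mewkabi → mewkabar, wokogo → wokogar) drop the final letter and add -ar.
The other pattern: stems ending in a consonant add -esh.
So toli → tolar.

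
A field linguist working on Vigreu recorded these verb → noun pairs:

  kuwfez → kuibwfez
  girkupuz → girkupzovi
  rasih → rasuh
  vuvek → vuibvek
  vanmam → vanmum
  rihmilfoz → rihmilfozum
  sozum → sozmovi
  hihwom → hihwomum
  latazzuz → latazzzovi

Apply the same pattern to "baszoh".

girkupuz and rihmilfoz both end in -z yet inflect differently (girkupzovi, rihmilfozum), so the final letter is not what conditions the rule; the last vowel is.
"baszoh" has last vowel 'o'. The stems whose last vowel is 'o' (rihmilfoz → rihmilfozum, hihwom → hihwomum) add -um.
The other patterns: stems whose last vowel is 'u' delete the last vowel and add -ovi; stems whose last vowel is 'a' or 'i' change the last vowel to 'u'; stems whose last vowel is 'e' insert -ib- after the first vowel.
So baszoh → baszohum.

baszohum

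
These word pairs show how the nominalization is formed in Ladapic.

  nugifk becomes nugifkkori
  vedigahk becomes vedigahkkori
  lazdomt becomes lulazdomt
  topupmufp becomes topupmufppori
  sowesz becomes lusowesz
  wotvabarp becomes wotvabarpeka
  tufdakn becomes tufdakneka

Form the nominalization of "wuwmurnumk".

wotvabarp and topupmufp both end in -p yet inflect differently (wotvabarpeka, topupmufppori), so the final letter is not what conditions the rule; the second-to-last letter is.
"wuwmurnumk" has second-to-last letter 'm'. The one such stem in the data (lazdomt → lulazdomt) adds the prefix lu-, so the same rule applies.
The other patterns: stems whose second-to-last letter is 'k' or 'r' add -eka; stems whose second-to-last letter is 'f' or 'h' double the final consonant and add -ori.
So wuwmurnumk → luwuwmurnumk.

luwuwmurnumk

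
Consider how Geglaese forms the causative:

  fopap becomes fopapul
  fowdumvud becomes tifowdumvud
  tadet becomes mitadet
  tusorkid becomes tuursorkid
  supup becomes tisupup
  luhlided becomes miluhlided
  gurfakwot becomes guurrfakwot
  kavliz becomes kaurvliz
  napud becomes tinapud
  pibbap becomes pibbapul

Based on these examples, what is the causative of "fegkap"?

tusorkid and fowdumvud both end in -d yet inflect differently (tuursorkid, tifowdumvud), so the final letter is not what conditions the rule; the last vowel is.
"fegkap" has last vowel 'a'. The stems whose last vowel is 'a' (pibbap → pibbapul, fopap → fopapul) add -ul.
So fegkap → fegkapul.

fegkapul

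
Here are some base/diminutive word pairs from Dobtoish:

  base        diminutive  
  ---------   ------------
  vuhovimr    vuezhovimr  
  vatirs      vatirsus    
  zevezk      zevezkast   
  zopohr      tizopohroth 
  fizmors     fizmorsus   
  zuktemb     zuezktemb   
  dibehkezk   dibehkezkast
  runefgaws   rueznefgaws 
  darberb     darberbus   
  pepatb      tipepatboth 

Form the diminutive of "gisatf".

zuktemb and darberb both end in -b yet inflect differently (zuezktemb, darberbus), so the final letter is not what conditions the rule; the second-to-last letter is.
"gisatf" has second-to-last letter 't'. The one such stem in the data (pepatb → tipepatboth) adds ti- … -oth around the stem, so the same rule applies.
So gisatf → tigisatfoth.

tigisatfoth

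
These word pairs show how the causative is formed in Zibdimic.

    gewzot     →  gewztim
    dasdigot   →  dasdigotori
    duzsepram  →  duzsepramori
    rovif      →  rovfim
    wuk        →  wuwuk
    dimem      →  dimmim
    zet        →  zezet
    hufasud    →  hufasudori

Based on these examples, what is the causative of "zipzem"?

"zipzem" has 2 vowels. The stems with 2 vowels (dimem → dimmim, gewzot → gewztim, rovif → rovfim) delete the last vowel and add -im.
So zipzem → zipzmim.

zipzmim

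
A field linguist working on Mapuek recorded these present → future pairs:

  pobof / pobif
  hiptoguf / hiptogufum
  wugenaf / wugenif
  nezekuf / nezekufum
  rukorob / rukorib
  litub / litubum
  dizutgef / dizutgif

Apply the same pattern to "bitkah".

nezekuf and pobof both end in -f yet inflect differently (nezekufum, pobif), so the final letter is not what conditions the rule; the last vowel is.
"bitkah" has last vowel 'a'. The one such stem in the data (wugenaf → wugenif) changes the last vowel to 'i' (as do pobof, rukorob), so the same rule applies.
The other pattern: stems whose last vowel is 'u' add -um.
So bitkah → bitkih.

bitkih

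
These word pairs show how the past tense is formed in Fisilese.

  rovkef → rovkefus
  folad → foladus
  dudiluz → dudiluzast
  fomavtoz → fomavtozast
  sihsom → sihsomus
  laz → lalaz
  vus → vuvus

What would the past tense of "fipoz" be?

fipozus

laz and dudiluz both end in -z yet inflect differently (lalaz, dudiluzast), so the final letter is not what conditions the rule; the number of vowels is.
"fipoz" has 2 vowels. The stems with 2 vowels (rovkef → rovkefus, folad → foladus, sihsom → sihsomus) add -us.
The other patterns: stems with 1 vowel repeat the first consonant+vowel as a prefix; stems with 3 vowels add -ast.
So fipoz → fipozus.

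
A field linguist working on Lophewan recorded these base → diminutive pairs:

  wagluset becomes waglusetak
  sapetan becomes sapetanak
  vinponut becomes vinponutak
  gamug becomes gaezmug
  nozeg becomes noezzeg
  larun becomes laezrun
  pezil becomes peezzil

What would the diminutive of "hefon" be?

larun and sapetan both end in -n yet inflect differently (laezrun, sapetanak), so the final letter is not what conditions the rule; the number of vowels is.
"hefon" has 2 vowels. The stems with 2 vowels (larun → laezrun, nozeg → noezzeg, pezil → peezzil) insert -ez- after the first vowel.
So hefon → heezfon.

heezfon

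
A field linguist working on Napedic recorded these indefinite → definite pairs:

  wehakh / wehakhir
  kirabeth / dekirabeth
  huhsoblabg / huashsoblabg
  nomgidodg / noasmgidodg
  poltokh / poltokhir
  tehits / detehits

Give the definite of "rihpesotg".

derihpesotg

poltokh and kirabeth both end in -h yet inflect differently (poltokhir, dekirabeth), so the final letter is not what conditions the rule; the second-to-last letter is.
"rihpesotg" has second-to-last letter 't'. The stems whose second-to-last letter is 't' (tehits → detehits, kirabeth → dekirabeth) add the prefix de-.
So rihpesotg → derihpesotg.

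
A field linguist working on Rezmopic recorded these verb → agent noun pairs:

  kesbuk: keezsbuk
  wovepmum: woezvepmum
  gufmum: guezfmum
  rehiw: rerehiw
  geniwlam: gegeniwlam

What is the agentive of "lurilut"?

wovepmum and geniwlam both end in -m yet inflect differently (woezvepmum, gegeniwlam), so the final letter is not what conditions the rule; the last vowel is.
"lurilut" has last vowel 'u'. The stems whose last vowel is 'u' (kesbuk → keezsbuk, wovepmum → woezvepmum, gufmum → guezfmum) insert -ez- after the first vowel.
The other pattern: stems whose last vowel is 'a' or 'i' repeat the first consonant+vowel as a prefix.
So lurilut → luezrilut.

luezrilut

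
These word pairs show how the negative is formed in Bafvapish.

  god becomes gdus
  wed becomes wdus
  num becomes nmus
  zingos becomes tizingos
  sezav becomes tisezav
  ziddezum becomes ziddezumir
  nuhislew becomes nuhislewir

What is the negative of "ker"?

num and ziddezum both end in -m yet inflect differently (nmus, ziddezumir), so the final letter is not what conditions the rule; the number of vowels is.
"ker" has 1 vowel. The stems with 1 vowel (god → gdus, wed → wdus, num → nmus) delete the last vowel and add -us.
So ker → krus.

krus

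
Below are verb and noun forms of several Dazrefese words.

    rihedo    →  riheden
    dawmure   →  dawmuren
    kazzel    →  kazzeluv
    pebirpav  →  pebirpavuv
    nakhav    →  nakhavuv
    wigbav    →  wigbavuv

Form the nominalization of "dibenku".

"dibenku" ends in a vowel. The stems ending in a vowel (rihedo → riheden, dawmure → dawmuren) drop the final letter and add -en.
The other pattern: stems ending in a consonant add -uv.
So dibenku → dibenken.

dibenken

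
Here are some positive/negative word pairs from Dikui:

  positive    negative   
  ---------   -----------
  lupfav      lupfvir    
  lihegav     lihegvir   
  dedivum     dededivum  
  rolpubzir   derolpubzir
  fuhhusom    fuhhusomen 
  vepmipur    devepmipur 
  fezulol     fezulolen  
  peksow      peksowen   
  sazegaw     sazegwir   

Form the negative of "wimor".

wimoren

"wimor" has last vowel 'o'. The stems whose last vowel is 'o' (fezulol → fezulolen, peksow → peksowen, fuhhusom → fuhhusomen) add -en.
The other patterns: stems whose last vowel is 'a' delete the last vowel and add -ir; stems whose last vowel is 'i' or 'u' add the prefix de-.
So wimor → wimoren.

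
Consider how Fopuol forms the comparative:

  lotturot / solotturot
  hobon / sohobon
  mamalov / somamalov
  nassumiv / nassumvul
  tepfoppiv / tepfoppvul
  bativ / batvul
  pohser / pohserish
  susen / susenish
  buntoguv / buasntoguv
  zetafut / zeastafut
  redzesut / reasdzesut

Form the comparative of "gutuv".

mamalov and nassumiv both end in -v yet inflect differently (somamalov, nassumvul), so the final letter is not what conditions the rule; the last vowel is.
"gutuv" has last vowel 'u'. The stems whose last vowel is 'u' (buntoguv → buasntoguv, zetafut → zeastafut, redzesut → reasdzesut) insert -as- after the first vowel.
The other patterns: stems whose last vowel is 'o' add the prefix so-; stems whose last vowel is 'i' delete the last vowel and add -ul; stems whose last vowel is 'e' add -ish.
So gutuv → guastuv.

guastuv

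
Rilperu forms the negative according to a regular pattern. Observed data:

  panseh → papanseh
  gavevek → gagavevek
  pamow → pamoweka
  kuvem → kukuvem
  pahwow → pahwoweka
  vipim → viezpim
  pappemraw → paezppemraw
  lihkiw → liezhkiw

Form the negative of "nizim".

niezzim

pamow and lihkiw both end in -w yet inflect differently (pamoweka, liezhkiw), so the final letter is not what conditions the rule; the last vowel is.
"nizim" has last vowel 'i'. The stems whose last vowel is 'i' (lihkiw → liezhkiw, vipim → viezpim) insert -ez- after the first vowel.
So nizim → niezzim.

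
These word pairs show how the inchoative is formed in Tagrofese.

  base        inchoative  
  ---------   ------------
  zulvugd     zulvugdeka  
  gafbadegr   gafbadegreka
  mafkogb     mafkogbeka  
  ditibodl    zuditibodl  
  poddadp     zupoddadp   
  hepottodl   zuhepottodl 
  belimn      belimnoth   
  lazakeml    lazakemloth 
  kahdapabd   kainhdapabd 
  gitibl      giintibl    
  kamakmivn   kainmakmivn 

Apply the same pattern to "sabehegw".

ditibodl and lazakeml both end in -l yet inflect differently (zuditibodl, lazakemloth), so the final letter is not what conditions the rule; the second-to-last letter is.
"sabehegw" has second-to-last letter 'g'. The stems whose second-to-last letter is 'g' (zulvugd → zulvugdeka, gafbadegr → gafbadegreka, mafkogb → mafkogbeka) add -eka.
So sabehegw → sabehegweka.

sabehegweka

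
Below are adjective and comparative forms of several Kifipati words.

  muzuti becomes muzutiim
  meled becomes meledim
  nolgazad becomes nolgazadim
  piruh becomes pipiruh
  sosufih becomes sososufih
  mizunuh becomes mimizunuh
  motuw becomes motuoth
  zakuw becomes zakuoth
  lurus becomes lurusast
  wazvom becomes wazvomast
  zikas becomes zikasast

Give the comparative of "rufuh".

rurufuh

"rufuh" ends in -h. The stems ending in -h (piruh → pipiruh, sosufih → sososufih, mizunuh → mimizunuh) repeat the first consonant+vowel as a prefix.
The other patterns: stems ending in -d or -i add -im; stems ending in -w drop the final letter and add -oth; stems ending in -m or -s add -ast.
So rufuh → rurufuh.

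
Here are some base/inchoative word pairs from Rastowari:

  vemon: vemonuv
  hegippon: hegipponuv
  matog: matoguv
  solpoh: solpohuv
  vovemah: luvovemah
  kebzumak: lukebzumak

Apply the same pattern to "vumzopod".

vumzopoduv

"vumzopod" has last vowel 'o'. The stems whose last vowel is 'o' (vemon → vemonuv, hegippon → hegipponuv, matog → matoguv) add -uv.
So vumzopod → vumzopoduv.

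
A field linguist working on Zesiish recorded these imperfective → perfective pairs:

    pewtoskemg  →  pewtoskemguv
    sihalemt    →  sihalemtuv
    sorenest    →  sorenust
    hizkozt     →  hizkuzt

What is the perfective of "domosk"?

sihalemt and sorenest both end in -t yet inflect differently (sihalemtuv, sorenust), so the final letter is not what conditions the rule; the second-to-last letter is.
"domosk" has second-to-last letter 's'. The one such stem in the data (sorenest → sorenust) changes the last vowel to 'u' (as does hizkozt), so the same rule applies.
So domosk → domusk.

domusk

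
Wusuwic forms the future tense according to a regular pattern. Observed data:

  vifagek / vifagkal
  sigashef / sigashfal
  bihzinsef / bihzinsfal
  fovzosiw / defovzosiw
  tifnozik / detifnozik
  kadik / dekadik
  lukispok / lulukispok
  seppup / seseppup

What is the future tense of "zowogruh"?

zozowogruh

vifagek and tifnozik both end in -k yet inflect differently (vifagkal, detifnozik), so the final letter is not what conditions the rule; the last vowel is.
"zowogruh" has last vowel 'u'. The one such stem in the data (seppup → seseppup) repeats the first consonant+vowel as a prefix (as does lukispok), so the same rule applies.
The other patterns: stems whose last vowel is 'e' delete the last vowel and add -al; stems whose last vowel is 'i' add the prefix de-.
So zowogruh → zozowogruh.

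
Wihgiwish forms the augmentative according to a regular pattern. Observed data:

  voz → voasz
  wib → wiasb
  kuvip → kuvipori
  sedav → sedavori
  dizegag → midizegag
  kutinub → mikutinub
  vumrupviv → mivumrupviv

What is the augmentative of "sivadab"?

misivadab

wib and kutinub both end in -b yet inflect differently (wiasb, mikutinub), so the final letter is not what conditions the rule; the number of vowels is.
"sivadab" has 3 vowels. The stems with 3 vowels (dizegag → midizegag, kutinub → mikutinub, vumrupviv → mivumrupviv) add the prefix mi-.
The other patterns: stems with 1 vowel insert -as- after the first vowel; stems with 2 vowels add -ori.
So sivadab → misivadab.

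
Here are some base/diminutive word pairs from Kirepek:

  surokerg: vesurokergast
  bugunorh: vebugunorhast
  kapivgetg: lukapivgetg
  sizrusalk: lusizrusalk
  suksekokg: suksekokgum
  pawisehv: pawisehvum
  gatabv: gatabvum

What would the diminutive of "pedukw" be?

surokerg and kapivgetg both end in -g yet inflect differently (vesurokergast, lukapivgetg), so the final letter is not what conditions the rule; the second-to-last letter is.
"pedukw" has second-to-last letter 'k'. The one such stem in the data (suksekokg → suksekokgum) adds -um, so the same rule applies.
So pedukw → pedukwum.

pedukwum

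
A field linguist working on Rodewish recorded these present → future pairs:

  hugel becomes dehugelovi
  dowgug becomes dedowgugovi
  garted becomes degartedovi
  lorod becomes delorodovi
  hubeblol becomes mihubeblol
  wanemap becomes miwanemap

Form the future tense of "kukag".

hugel and hubeblol both end in -l yet inflect differently (dehugelovi, mihubeblol), so the final letter is not what conditions the rule; the number of vowels is.
"kukag" has 2 vowels. The stems with 2 vowels (hugel → dehugelovi, dowgug → dedowgugovi, garted → degartedovi) add de- … -ovi around the stem.
So kukag → dekukagovi.

dekukagovi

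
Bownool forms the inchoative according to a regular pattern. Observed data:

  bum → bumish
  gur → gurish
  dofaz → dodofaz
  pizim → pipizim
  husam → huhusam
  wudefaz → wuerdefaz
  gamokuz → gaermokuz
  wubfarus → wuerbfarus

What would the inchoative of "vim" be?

"vim" has 1 vowel. The stems with 1 vowel (bum → bumish, gur → gurish) add -ish.
The other patterns: stems with 2 vowels repeat the first consonant+vowel as a prefix; stems with 3 vowels insert -er- after the first vowel.
So vim → vimish.

vimish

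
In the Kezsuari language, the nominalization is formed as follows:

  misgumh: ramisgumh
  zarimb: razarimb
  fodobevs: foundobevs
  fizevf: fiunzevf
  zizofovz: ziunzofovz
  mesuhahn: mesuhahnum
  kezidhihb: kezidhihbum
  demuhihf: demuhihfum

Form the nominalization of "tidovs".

zarimb and kezidhihb both end in -b yet inflect differently (razarimb, kezidhihbum), so the final letter is not what conditions the rule; the second-to-last letter is.
"tidovs" has second-to-last letter 'v'. The stems whose second-to-last letter is 'v' (fodobevs → foundobevs, fizevf → fiunzevf, zizofovz → ziunzofovz) insert -un- after the first vowel.
The other patterns: stems whose second-to-last letter is 'm' add the prefix ra-; stems whose second-to-last letter is 'h' add -um.
So tidovs → tiundovs.

tiundovs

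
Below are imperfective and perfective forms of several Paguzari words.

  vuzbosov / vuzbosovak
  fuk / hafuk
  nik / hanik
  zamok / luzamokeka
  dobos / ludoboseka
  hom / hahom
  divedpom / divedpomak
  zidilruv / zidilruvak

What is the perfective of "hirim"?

luhirimeka

"hirim" has 2 vowels. The stems with 2 vowels (zamok → luzamokeka, dobos → ludoboseka) add lu- … -eka around the stem.
The other patterns: stems with 1 vowel add the prefix ha-; stems with 3 vowels add -ak.
So hirim → luhirimeka.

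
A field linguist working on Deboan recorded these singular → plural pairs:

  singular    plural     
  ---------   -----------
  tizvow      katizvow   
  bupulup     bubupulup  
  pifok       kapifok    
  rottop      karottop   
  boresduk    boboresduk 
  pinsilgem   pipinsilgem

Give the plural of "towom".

rottop and bupulup both end in -p yet inflect differently (karottop, bubupulup), so the final letter is not what conditions the rule; the last vowel is.
"towom" has last vowel 'o'. The stems whose last vowel is 'o' (pifok → kapifok, rottop → karottop, tizvow → katizvow) add the prefix ka-.
The other pattern: stems whose last vowel is 'e' or 'u' repeat the first consonant+vowel as a prefix.
So towom → katowom.

katowom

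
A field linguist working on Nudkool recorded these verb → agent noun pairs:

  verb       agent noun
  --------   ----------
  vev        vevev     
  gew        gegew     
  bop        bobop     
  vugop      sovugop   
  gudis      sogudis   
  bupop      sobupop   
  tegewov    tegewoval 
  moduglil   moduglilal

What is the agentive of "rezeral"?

rezeralal

bop and vugop both end in -p yet inflect differently (bobop, sovugop), so the final letter is not what conditions the rule; the number of vowels is.
"rezeral" has 3 vowels. The stems with 3 vowels (tegewov → tegewoval, moduglil → moduglilal) add -al.
So rezeral → rezeralal.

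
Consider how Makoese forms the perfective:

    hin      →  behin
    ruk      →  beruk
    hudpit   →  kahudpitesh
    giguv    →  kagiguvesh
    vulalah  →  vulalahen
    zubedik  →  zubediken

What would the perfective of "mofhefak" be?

"mofhefak" has 3 vowels. The stems with 3 vowels (vulalah → vulalahen, zubedik → zubediken) add -en.
The other patterns: stems with 1 vowel add the prefix be-; stems with 2 vowels add ka- … -esh around the stem.
So mofhefak → mofhefaken.

mofhefaken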